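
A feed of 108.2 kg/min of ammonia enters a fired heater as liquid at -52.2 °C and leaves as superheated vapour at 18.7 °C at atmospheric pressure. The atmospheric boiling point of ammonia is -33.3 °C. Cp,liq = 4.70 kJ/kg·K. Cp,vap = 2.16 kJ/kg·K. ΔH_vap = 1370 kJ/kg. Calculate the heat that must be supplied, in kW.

liquid -52.2→-33.3 °C: 88.83 kJ/kg
vaporisation at -33.3 °C: 1370 kJ/kg
vapour -33.3→18.7 °C: 112.32 kJ/kg
Δh = 88.83 + 1370 + 112.32 = 1571.2 kJ/kg
Q = ṁ·Δh = 108.2 kg/min × 1571.2 kJ/kg = 170000 kJ/min
|Q| = 2833.3 kW

Q = 2830 kW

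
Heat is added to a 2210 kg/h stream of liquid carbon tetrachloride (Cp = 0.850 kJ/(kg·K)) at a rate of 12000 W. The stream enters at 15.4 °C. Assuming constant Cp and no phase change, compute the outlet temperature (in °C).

Q = 12000 W = 43200 kJ/h
ΔT = Q/(ṁ·Cp) = 43200/(2210×0.850) = 22.997 K
T_out = 15.4 + 22.997 = 38.397 °C

T_out = 38.4 °C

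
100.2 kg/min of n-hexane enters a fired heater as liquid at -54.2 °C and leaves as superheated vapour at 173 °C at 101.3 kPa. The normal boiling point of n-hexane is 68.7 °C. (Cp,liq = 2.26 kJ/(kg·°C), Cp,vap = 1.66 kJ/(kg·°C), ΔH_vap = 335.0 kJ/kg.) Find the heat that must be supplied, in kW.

liquid -54.2→68.7 °C: 277.75 kJ/kg
vaporisation at 68.7 °C: 335 kJ/kg
vapour 68.7→173 °C: 173.14 kJ/kg
Δh = 277.75 + 335 + 173.14 = 785.89 kJ/kg
Q = ṁ·Δh = 100.2 kg/min × 785.89 kJ/kg = 78746 kJ/min
|Q| = 1312.4 kW

Q = 1310 kW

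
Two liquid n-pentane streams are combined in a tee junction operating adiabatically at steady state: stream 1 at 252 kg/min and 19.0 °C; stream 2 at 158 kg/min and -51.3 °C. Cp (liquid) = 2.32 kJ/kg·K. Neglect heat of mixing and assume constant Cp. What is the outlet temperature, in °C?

Adiabatic, steady state ⇒ Σ ṁᵢCp,ᵢ(T_out − Tᵢ) = 0
Σ ṁᵢCp,ᵢTᵢ = 252×2.32×19.0 + 158×2.32×-51.3 = -7696.4
Σ ṁᵢCp,ᵢ = 252×2.32 + 158×2.32 = 951.2
T_out = -7696.4 / 951.2 = -8.0912 °C

T_out = -8.09 °C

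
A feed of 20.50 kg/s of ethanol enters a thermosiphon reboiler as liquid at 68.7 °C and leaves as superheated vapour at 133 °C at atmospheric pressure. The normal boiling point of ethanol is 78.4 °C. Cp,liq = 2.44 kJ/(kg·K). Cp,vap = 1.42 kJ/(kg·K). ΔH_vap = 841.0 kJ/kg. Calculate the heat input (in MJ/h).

Q = 69500 MJ/h

liquid 68.7→78.4 °C: 23.668 kJ/kg
vaporisation at 78.4 °C: 841 kJ/kg
vapour 78.4→133 °C: 77.532 kJ/kg
Δh = 23.668 + 841 + 77.532 = 942.2 kJ/kg
Q = ṁ·Δh = 20.50 kg/s × 942.2 kJ/kg = 19315 kJ/s
|Q| = 19315 kW = 69534 MJ/h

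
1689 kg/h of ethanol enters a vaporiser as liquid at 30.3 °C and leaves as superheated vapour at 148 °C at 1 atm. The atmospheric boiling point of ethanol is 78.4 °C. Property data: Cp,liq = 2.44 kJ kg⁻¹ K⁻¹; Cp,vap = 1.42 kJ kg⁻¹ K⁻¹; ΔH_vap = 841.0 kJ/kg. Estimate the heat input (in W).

Q = 496000 W

liquid 30.3→78.4 °C: 117.36 kJ/kg
vaporisation at 78.4 °C: 841 kJ/kg
vapour 78.4→148 °C: 98.832 kJ/kg
Δh = 117.36 + 841 + 98.832 = 1057.2 kJ/kg
Q = ṁ·Δh = 1689 kg/h × 1057.2 kJ/kg = 1.7856e+06 kJ/h
|Q| = 496 kW = 496000 W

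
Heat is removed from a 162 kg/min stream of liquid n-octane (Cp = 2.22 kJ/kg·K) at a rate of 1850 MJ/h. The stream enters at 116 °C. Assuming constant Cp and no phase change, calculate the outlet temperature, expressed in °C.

Q = 1850 MJ/h = 30833 kJ/min
ΔT = Q/(ṁ·Cp) = 30833/(162×2.22) = 85.734 K
T_out = 116 − 85.734 = 30.266 °C

T_out = 30.3 °C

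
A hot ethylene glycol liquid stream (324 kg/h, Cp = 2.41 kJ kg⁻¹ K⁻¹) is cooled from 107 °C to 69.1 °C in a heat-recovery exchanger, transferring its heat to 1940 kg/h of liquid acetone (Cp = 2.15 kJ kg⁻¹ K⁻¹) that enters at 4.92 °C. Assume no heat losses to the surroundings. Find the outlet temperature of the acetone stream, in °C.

T_c,out = 12.0 °C

Heat released by hot stream: Q = 324 × 2.41 × (107 − 69.1) = 29594 kJ/h
Energy balance on cold side (adiabatic exchanger): Q = ṁ_c·Cp_c·(T_c,out − T_c,in)
T_c,out = 4.92 + 29594/(1940 × 2.15) = 12.015 °C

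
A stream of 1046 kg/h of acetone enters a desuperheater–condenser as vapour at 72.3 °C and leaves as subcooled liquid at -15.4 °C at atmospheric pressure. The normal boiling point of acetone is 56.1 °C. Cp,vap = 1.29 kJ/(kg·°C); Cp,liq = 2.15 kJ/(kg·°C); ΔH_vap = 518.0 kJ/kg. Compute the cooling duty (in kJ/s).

Q_c = 201 kJ/s

vapour 72.3→56.1 °C: -20.898 kJ/kg
condensation at 56.1 °C: -518 kJ/kg
liquid 56.1→-15.4 °C: -153.72 kJ/kg
Δh = -20.898 + -518 + -153.72 = -692.62 kJ/kg
Q = ṁ·Δh = 1046 kg/h × -692.62 kJ/kg = -724480 kJ/h
|Q| = 201.25 kW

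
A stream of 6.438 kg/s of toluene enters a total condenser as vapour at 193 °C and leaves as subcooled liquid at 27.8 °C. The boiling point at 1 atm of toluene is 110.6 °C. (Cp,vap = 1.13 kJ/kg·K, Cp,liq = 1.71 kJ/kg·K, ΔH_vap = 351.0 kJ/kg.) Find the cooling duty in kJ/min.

Q_c = 226000 kJ/min

vapour 193→110.6 °C: -93.112 kJ/kg
condensation at 110.6 °C: -351 kJ/kg
liquid 110.6→27.8 °C: -141.59 kJ/kg
Δh = -93.112 + -351 + -141.59 = -585.7 kJ/kg
Q = ṁ·Δh = 6.438 kg/s × -585.7 kJ/kg = -3770.7 kJ/s
|Q| = 3770.7 kW = 226240 kJ/min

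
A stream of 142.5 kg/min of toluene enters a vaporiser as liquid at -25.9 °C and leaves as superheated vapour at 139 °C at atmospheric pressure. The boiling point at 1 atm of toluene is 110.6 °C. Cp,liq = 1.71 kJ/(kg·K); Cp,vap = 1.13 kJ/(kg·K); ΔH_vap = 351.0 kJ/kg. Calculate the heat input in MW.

Q = 1.46 MW

liquid -25.9→110.6 °C: 233.41 kJ/kg
vaporisation at 110.6 °C: 351 kJ/kg
vapour 110.6→139 °C: 32.092 kJ/kg
Δh = 233.41 + 351 + 32.092 = 616.51 kJ/kg
Q = ṁ·Δh = 142.5 kg/min × 616.51 kJ/kg = 87852 kJ/min
|Q| = 1464.2 kW = 1.4642 MW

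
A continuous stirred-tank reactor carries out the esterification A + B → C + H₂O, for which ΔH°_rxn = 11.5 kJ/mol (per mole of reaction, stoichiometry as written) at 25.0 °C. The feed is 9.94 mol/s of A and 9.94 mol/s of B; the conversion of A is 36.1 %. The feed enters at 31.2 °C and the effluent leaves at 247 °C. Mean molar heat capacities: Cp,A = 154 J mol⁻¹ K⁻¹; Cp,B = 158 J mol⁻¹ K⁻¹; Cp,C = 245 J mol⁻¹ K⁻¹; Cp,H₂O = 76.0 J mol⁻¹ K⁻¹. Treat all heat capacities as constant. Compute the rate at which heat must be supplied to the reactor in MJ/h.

Extent of reaction ξ = 0.361 × 9.94 = 3.5883 mol/s
Reaction term: ξ·ΔH°_rxn = 3.5883 × 11.5 = 41.266 kJ/s
Sensible, feed 31.2→25 °C: -19.228 kJ/s
Outlet flows (mol/s): A 6.3517, B 6.3517, C 3.5883, H₂O 3.5883
Sensible, products 25→247 °C: 695.65 kJ/s
Q = ΔH = 717.69 kJ/s = 717.69 kW
Heat supplied = 2583.7 MJ/h

Q_in = 2580 MJ/h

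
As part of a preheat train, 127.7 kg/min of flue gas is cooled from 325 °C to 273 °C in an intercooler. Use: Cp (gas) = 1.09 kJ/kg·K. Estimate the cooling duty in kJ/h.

Q = ṁ·Cp·ΔT = 127.7 × 1.09 × (273 − 325) = -7238 kJ/min
Converting: 7238 / 60 s = 120.63 kW
Cooling duty = 434280 kJ/h

Q_c = 434000 kJ/h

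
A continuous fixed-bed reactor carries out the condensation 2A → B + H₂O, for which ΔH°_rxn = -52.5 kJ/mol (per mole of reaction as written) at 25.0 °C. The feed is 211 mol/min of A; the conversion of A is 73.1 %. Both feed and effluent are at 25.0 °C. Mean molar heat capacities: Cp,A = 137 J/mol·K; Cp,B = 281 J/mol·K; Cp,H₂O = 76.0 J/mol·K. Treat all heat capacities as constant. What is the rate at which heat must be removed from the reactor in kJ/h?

Extent of reaction ξ = 0.731 × 211 / 2 = 77.12 mol/min
Reaction term: ξ·ΔH°_rxn = 77.12 × -52.5 = -4048.8 kJ/min
Q = ΔH = -4048.8 kJ/min = -67.48 kW
Heat removed = 242930 kJ/h

Q_out = 243000 kJ/h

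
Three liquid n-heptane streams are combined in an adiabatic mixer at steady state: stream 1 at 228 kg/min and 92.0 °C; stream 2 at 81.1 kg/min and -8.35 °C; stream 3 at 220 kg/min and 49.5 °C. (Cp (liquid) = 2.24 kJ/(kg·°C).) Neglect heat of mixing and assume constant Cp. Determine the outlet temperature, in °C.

No heat crosses the boundary, so H_out = H_in.
Σ ṁᵢCp,ᵢTᵢ = 228×2.24×92.0 + 81.1×2.24×-8.35 + 220×2.24×49.5 = 69863
Σ ṁᵢCp,ᵢ = 228×2.24 + 81.1×2.24 + 220×2.24 = 1185.2
T_out = 69863 / 1185.2 = 58.947 °C

T_out = 58.9 °C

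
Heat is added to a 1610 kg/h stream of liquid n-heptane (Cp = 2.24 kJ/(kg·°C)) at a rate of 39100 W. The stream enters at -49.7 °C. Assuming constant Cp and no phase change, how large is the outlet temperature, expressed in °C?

Q = 39100 W = 140760 kJ/h
ΔT = Q/(ṁ·Cp) = 140760/(1610×2.24) = 39.031 K
T_out = -49.7 + 39.031 = -10.669 °C

T_out = -10.7 °C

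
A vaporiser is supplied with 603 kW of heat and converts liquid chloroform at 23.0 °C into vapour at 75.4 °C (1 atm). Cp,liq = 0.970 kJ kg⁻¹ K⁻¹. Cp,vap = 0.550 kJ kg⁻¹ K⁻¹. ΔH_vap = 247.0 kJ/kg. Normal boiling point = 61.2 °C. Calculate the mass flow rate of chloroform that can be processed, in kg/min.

ṁ = 124 kg/min

Δh = 0.970×(61.2−23.0) + 247.0 + 0.550×(75.4−61.2) = 291.86 kJ/kg
Q = 603 kW = 603 kJ/s = 36180 kJ/min
ṁ = Q/Δh = 36180 / 291.86 = 123.96 kg/min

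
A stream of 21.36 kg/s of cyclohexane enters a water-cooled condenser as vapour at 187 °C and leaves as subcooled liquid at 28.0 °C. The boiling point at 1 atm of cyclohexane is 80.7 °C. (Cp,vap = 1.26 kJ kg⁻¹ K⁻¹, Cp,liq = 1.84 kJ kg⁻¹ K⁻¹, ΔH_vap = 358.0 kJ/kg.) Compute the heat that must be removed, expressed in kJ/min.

vapour 187→80.7 °C: -133.94 kJ/kg
condensation at 80.7 °C: -358 kJ/kg
liquid 80.7→28.0 °C: -96.968 kJ/kg
Δh = -133.94 + -358 + -96.968 = -588.91 kJ/kg
Q = ṁ·Δh = 21.36 kg/s × -588.91 kJ/kg = -12579 kJ/s
|Q| = 12579 kW = 754740 kJ/min

Q_c = 755000 kJ/min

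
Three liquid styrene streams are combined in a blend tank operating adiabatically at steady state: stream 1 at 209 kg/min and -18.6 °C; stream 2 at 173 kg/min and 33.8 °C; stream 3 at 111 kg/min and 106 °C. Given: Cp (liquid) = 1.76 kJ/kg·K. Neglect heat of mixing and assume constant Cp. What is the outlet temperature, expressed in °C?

No heat crosses the boundary, so H_out = H_in.
Σ ṁᵢCp,ᵢTᵢ = 209×1.76×-18.6 + 173×1.76×33.8 + 111×1.76×106 = 24158
Σ ṁᵢCp,ᵢ = 209×1.76 + 173×1.76 + 111×1.76 = 867.68
T_out = 24158 / 867.68 = 27.842 °C

T_out = 27.8 °C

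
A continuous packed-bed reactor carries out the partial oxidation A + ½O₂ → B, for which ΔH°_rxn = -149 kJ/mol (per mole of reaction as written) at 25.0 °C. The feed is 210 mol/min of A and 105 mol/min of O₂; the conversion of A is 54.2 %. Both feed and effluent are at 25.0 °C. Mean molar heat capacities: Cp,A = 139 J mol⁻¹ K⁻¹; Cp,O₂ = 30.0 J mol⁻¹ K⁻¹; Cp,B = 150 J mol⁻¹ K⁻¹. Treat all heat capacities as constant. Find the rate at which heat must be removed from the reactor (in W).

Q_out = 283000 W

Extent of reaction ξ = 0.542 × 210 = 113.82 mol/min
Reaction term: ξ·ΔH°_rxn = 113.82 × -149 = -16959 kJ/min
Q = ΔH = -16959 kJ/min = -282.65 kW
Heat removed = 282650 W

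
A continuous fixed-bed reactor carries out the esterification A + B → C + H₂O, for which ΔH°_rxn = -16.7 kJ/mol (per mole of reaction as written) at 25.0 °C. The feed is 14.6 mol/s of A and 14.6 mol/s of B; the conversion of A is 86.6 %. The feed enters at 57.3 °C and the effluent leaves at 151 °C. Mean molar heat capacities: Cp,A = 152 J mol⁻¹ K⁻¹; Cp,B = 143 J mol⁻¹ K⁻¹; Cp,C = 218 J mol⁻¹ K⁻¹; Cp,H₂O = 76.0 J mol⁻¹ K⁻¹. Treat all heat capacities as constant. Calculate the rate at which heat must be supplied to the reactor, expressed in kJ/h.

Q_in = 687000 kJ/h

Extent of reaction ξ = 0.866 × 14.6 = 12.644 mol/s
Reaction term: ξ·ΔH°_rxn = 12.644 × -16.7 = -211.15 kJ/s
Sensible, feed 57.3→25 °C: -139.12 kJ/s
Outlet flows (mol/s): A 1.9564, B 1.9564, C 12.644, H₂O 12.644
Sensible, products 25→151 °C: 541.09 kJ/s
Q = ΔH = 190.82 kJ/s = 190.82 kW
Heat supplied = 686970 kJ/h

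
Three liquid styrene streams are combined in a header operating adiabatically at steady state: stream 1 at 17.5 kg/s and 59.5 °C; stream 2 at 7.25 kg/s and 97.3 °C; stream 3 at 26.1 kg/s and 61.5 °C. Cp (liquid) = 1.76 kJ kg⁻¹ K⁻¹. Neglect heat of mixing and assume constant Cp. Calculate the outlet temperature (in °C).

No heat crosses the boundary, so H_out = H_in.
T_out = Σ ṁᵢCp,ᵢTᵢ / Σ ṁᵢCp,ᵢ
      = 5899.2 / 89.496 = 65.916 °C

T_out = 65.9 °C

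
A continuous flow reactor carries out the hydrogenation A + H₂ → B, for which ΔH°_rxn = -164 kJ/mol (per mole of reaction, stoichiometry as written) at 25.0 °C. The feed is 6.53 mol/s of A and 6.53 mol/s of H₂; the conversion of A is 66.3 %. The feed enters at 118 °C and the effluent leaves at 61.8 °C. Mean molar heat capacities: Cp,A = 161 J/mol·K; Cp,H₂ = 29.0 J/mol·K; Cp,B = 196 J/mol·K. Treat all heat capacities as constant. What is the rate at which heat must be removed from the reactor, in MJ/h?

Q_out = 2800 MJ/h

Extent of reaction ξ = 0.663 × 6.53 = 4.3294 mol/s
Reaction term: ξ·ΔH°_rxn = 4.3294 × -164 = -710.02 kJ/s
Sensible, feed 118→25 °C: -115.39 kJ/s
Outlet flows (mol/s): A 2.2006, H₂ 2.2006, B 4.3294
Sensible, products 25→61.8 °C: 46.614 kJ/s
Q = ΔH = -778.79 kJ/s = -778.79 kW
Heat removed = 2803.6 MJ/h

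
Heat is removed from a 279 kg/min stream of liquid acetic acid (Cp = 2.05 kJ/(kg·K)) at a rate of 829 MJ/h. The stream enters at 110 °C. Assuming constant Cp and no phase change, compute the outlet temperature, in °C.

Q = 829 MJ/h = 13817 kJ/min
ΔT = Q/(ṁ·Cp) = 13817/(279×2.05) = 24.157 K
T_out = 110 − 24.157 = 85.843 °C

T_out = 85.8 °C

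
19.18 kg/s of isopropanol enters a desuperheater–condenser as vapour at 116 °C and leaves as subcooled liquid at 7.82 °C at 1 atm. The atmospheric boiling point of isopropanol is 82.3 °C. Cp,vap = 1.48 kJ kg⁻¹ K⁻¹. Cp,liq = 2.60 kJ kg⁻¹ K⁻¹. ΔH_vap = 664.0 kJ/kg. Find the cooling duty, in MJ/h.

vapour 116→82.3 °C: -49.876 kJ/kg
condensation at 82.3 °C: -664 kJ/kg
liquid 82.3→7.82 °C: -193.65 kJ/kg
Δh = -49.876 + -664 + -193.65 = -907.52 kJ/kg
Q = ṁ·Δh = 19.18 kg/s × -907.52 kJ/kg = -17406 kJ/s
|Q| = 17406 kW = 62663 MJ/h

Q_c = 62700 MJ/h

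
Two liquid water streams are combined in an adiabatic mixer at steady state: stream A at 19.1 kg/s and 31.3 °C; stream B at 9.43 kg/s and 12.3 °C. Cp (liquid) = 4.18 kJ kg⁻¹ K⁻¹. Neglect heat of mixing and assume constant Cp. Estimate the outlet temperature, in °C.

T_out = 25.0 °C

Energy balance with Q = 0: Σ ṁᵢCp,ᵢ(T_out − Tᵢ) = 0
T_out = Σ ṁᵢCp,ᵢTᵢ / Σ ṁᵢCp,ᵢ
      = 2983.8 / 119.26 = 25.02 °C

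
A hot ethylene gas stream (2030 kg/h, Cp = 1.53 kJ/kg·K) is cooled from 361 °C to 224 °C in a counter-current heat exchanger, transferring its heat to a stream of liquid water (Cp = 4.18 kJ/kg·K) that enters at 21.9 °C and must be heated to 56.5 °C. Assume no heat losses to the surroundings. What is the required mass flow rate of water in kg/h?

ṁ_c = 2940 kg/h

Heat released by hot stream: Q = 2030 × 1.53 × (361 − 224) = 425510 kJ/h
Energy balance on cold side (adiabatic exchanger): Q = ṁ_c·Cp_c·(T_c,out − T_c,in)
ṁ_c = 425510 / [4.18 × (56.5 − 21.9)] = 2942.1 kg/h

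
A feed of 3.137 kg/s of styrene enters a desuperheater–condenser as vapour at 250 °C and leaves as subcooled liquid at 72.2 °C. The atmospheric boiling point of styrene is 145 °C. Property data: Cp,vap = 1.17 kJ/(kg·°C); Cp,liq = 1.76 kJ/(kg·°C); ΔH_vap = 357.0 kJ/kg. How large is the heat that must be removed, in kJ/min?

Q_c = 114000 kJ/min

vapour 250→145 °C: -122.85 kJ/kg
condensation at 145 °C: -357 kJ/kg
liquid 145→72.2 °C: -128.13 kJ/kg
Δh = -122.85 + -357 + -128.13 = -607.98 kJ/kg
Q = ṁ·Δh = 3.137 kg/s × -607.98 kJ/kg = -1907.2 kJ/s
|Q| = 1907.2 kW = 114430 kJ/min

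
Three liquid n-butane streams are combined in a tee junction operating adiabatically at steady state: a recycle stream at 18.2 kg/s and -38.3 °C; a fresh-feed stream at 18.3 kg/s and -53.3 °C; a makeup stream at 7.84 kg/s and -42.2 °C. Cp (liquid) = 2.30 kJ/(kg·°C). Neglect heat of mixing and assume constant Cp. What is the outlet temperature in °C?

T_out = -45.2 °C

Energy balance with Q = 0: Σ ṁᵢCp,ᵢ(T_out − Tᵢ) = 0
T_out = Σ ṁᵢCp,ᵢTᵢ / Σ ṁᵢCp,ᵢ
      = -4607.6 / 101.98 = -45.18 °C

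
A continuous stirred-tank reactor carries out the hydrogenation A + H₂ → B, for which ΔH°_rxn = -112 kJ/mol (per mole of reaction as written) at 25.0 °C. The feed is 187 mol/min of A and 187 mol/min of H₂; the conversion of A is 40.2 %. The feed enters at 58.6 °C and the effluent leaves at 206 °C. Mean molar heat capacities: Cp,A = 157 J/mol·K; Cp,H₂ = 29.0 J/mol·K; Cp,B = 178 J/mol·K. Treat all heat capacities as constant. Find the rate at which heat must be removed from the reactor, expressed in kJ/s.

Extent of reaction ξ = 0.402 × 187 = 75.174 mol/min
Reaction term: ξ·ΔH°_rxn = 75.174 × -112 = -8419.5 kJ/min
Sensible, feed 58.6→25 °C: -1168.7 kJ/min
Outlet flows (mol/min): A 111.83, H₂ 111.83, B 75.174
Sensible, products 25→206 °C: 6186.7 kJ/min
Q = ΔH = -3401.5 kJ/min = -56.691 kW
Heat removed = 56.691 kJ/s

Q_out = 56.7 kJ/s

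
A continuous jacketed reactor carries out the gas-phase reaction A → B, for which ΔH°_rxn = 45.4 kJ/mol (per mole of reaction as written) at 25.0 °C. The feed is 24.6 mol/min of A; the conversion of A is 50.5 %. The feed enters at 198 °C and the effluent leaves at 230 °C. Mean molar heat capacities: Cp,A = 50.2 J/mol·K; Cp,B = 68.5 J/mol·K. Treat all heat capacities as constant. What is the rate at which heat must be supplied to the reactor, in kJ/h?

Extent of reaction ξ = 0.505 × 24.6 = 12.423 mol/min
Reaction term: ξ·ΔH°_rxn = 12.423 × 45.4 = 564 kJ/min
Sensible, feed 198→25 °C: -213.64 kJ/min
Outlet flows (mol/min): A 12.177, B 12.423
Sensible, products 25→230 °C: 299.76 kJ/min
Q = ΔH = 650.13 kJ/min = 10.835 kW
Heat supplied = 39008 kJ/h

Q_in = 39000 kJ/h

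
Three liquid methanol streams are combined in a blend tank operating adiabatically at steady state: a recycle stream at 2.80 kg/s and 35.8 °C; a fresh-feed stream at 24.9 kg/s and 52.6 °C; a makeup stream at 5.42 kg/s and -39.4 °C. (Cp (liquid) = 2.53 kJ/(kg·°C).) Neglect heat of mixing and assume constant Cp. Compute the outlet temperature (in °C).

Adiabatic, steady state ⇒ Σ ṁᵢCp,ᵢ(T_out − Tᵢ) = 0
T_out = Σ ṁᵢCp,ᵢTᵢ / Σ ṁᵢCp,ᵢ
      = 3027 / 83.794 = 36.124 °C

T_out = 36.1 °C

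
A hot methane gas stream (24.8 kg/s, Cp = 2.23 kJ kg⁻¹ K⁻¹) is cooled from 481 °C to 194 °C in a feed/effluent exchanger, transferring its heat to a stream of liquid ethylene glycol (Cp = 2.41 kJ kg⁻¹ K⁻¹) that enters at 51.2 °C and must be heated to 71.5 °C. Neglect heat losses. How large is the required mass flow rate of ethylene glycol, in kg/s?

Heat released by hot stream: Q = 24.8 × 2.23 × (481 − 194) = 15872 kJ/s
Energy balance on cold side (adiabatic exchanger): Q = ṁ_c·Cp_c·(T_c,out − T_c,in)
ṁ_c = 15872 / [2.41 × (71.5 − 51.2)] = 324.43 kg/s

ṁ_c = 324 kg/s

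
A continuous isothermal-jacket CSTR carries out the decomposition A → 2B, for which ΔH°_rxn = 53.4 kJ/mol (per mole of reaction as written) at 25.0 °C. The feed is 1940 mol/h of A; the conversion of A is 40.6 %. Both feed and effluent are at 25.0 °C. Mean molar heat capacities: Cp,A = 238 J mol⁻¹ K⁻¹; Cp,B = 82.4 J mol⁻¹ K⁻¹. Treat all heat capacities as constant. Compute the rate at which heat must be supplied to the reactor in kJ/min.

Q_in = 701 kJ/min

Extent of reaction ξ = 0.406 × 1940 = 787.64 mol/h
Reaction term: ξ·ΔH°_rxn = 787.64 × 53.4 = 42060 kJ/h
Q = ΔH = 42060 kJ/h = 11.683 kW
Heat supplied = 701 kJ/min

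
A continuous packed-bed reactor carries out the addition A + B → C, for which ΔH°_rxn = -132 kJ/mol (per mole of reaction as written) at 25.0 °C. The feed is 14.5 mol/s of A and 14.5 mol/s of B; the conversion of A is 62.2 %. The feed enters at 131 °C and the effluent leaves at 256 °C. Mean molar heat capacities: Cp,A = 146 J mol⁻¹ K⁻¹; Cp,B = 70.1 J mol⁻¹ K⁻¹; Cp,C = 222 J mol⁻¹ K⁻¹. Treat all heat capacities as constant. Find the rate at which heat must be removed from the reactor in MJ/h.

Q_out = 2830 MJ/h

Extent of reaction ξ = 0.622 × 14.5 = 9.019 mol/s
Reaction term: ξ·ΔH°_rxn = 9.019 × -132 = -1190.5 kJ/s
Sensible, feed 131→25 °C: -332.15 kJ/s
Outlet flows (mol/s): A 5.481, B 5.481, C 9.019
Sensible, products 25→256 °C: 736.12 kJ/s
Q = ΔH = -786.53 kJ/s = -786.53 kW
Heat removed = 2831.5 MJ/h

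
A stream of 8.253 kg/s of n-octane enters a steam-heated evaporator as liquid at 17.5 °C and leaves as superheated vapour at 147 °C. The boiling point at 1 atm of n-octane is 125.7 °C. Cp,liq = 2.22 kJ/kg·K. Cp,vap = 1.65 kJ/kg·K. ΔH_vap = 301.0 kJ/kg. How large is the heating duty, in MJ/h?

liquid 17.5→125.7 °C: 240.2 kJ/kg
vaporisation at 125.7 °C: 301 kJ/kg
vapour 125.7→147 °C: 35.145 kJ/kg
Δh = 240.2 + 301 + 35.145 = 576.35 kJ/kg
Q = ṁ·Δh = 8.253 kg/s × 576.35 kJ/kg = 4756.6 kJ/s
|Q| = 4756.6 kW = 17124 MJ/h

Q = 17100 MJ/h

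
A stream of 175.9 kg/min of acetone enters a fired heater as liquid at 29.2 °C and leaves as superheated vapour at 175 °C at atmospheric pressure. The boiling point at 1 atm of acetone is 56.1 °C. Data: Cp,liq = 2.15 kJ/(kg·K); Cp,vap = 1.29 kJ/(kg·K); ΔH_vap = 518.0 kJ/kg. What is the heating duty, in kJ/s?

Q = 2140 kJ/s

liquid 29.2→56.1 °C: 57.835 kJ/kg
vaporisation at 56.1 °C: 518 kJ/kg
vapour 56.1→175 °C: 153.38 kJ/kg
Δh = 57.835 + 518 + 153.38 = 729.22 kJ/kg
Q = ṁ·Δh = 175.9 kg/min × 729.22 kJ/kg = 128270 kJ/min
|Q| = 2137.8 kW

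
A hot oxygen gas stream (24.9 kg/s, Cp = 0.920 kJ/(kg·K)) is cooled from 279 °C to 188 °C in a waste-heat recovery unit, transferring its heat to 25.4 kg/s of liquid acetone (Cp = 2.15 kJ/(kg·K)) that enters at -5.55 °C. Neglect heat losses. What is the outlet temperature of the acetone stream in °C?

Heat released by hot stream: Q = 24.9 × 0.920 × (279 − 188) = 2084.6 kJ/s
Energy balance on cold side (adiabatic exchanger): Q = ṁ_c·Cp_c·(T_c,out − T_c,in)
T_c,out = -5.55 + 2084.6/(25.4 × 2.15) = 32.623 °C

T_c,out = 32.6 °C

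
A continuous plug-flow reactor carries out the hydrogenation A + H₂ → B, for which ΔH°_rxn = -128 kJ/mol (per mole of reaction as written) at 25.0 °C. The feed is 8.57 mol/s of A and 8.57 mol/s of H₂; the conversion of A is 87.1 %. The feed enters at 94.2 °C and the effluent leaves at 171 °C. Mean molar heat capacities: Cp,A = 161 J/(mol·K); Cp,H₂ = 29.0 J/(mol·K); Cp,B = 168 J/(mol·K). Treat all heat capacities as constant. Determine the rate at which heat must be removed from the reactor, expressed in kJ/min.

Q_out = 51300 kJ/min

Extent of reaction ξ = 0.871 × 8.57 = 7.4645 mol/s
Reaction term: ξ·ΔH°_rxn = 7.4645 × -128 = -955.45 kJ/s
Sensible, feed 94.2→25 °C: -112.68 kJ/s
Outlet flows (mol/s): A 1.1055, H₂ 1.1055, B 7.4645
Sensible, products 25→171 °C: 213.76 kJ/s
Q = ΔH = -854.37 kJ/s = -854.37 kW
Heat removed = 51262 kJ/min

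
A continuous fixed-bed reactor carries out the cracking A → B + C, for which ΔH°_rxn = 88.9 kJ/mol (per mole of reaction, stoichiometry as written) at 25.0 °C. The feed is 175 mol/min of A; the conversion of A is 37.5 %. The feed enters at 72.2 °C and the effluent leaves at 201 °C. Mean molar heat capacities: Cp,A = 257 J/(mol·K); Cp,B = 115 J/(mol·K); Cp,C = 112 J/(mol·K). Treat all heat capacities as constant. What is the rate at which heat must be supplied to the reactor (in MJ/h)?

Extent of reaction ξ = 0.375 × 175 = 65.625 mol/min
Reaction term: ξ·ΔH°_rxn = 65.625 × 88.9 = 5834.1 kJ/min
Sensible, feed 72.2→25 °C: -2122.8 kJ/min
Outlet flows (mol/min): A 109.38, B 65.625, C 65.625
Sensible, products 25→201 °C: 7569.1 kJ/min
Q = ΔH = 11280 kJ/min = 188.01 kW
Heat supplied = 676.82 MJ/h

Q_in = 677 MJ/h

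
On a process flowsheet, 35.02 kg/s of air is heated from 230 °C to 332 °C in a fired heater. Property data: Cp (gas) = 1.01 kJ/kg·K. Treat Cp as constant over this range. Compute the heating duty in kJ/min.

Q = ṁ·Cp·ΔT = 35.02 × 1.01 × (332 − 230) = 3607.8 kJ/s
Heating duty = 216470 kJ/min

Q = 216000 kJ/min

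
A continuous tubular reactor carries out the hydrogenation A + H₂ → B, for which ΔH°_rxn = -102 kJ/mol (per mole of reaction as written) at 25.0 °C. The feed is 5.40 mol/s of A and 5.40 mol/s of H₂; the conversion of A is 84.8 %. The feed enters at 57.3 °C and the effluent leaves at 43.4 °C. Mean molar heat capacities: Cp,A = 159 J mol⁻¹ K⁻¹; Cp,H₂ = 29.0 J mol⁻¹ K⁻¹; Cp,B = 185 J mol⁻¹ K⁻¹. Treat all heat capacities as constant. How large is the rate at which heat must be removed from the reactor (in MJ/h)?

Extent of reaction ξ = 0.848 × 5.40 = 4.5792 mol/s
Reaction term: ξ·ΔH°_rxn = 4.5792 × -102 = -467.08 kJ/s
Sensible, feed 57.3→25 °C: -32.791 kJ/s
Outlet flows (mol/s): A 0.8208, H₂ 0.8208, B 4.5792
Sensible, products 25→43.4 °C: 18.427 kJ/s
Q = ΔH = -481.44 kJ/s = -481.44 kW
Heat removed = 1733.2 MJ/h

Q_out = 1730 MJ/h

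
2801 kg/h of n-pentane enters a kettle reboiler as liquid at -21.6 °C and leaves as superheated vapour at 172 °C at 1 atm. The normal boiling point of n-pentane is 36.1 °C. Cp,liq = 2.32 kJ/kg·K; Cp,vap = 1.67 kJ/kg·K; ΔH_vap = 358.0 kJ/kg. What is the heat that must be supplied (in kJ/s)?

liquid -21.6→36.1 °C: 133.86 kJ/kg
vaporisation at 36.1 °C: 358 kJ/kg
vapour 36.1→172 °C: 226.95 kJ/kg
Δh = 133.86 + 358 + 226.95 = 718.82 kJ/kg
Q = ṁ·Δh = 2801 kg/h × 718.82 kJ/kg = 2.0134e+06 kJ/h
|Q| = 559.28 kW

Q = 559 kJ/s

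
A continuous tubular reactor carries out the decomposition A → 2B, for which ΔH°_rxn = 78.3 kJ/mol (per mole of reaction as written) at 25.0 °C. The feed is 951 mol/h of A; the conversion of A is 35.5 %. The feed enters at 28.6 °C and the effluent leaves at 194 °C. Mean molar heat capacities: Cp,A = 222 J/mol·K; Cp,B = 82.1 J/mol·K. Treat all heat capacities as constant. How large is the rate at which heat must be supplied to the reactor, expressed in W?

Q_in = 16100 W

Extent of reaction ξ = 0.355 × 951 = 337.6 mol/h
Reaction term: ξ·ΔH°_rxn = 337.6 × 78.3 = 26434 kJ/h
Sensible, feed 28.6→25 °C: -760.04 kJ/h
Outlet flows (mol/h): A 613.39, B 675.21
Sensible, products 25→194 °C: 32382 kJ/h
Q = ΔH = 58056 kJ/h = 16.127 kW
Heat supplied = 16127 W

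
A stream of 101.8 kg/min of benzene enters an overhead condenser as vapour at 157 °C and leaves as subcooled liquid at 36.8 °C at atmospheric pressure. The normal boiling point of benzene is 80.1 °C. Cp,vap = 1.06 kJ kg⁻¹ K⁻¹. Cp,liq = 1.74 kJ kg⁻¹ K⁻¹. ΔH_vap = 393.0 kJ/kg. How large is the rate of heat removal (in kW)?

vapour 157→80.1 °C: -81.514 kJ/kg
condensation at 80.1 °C: -393 kJ/kg
liquid 80.1→36.8 °C: -75.342 kJ/kg
Δh = -81.514 + -393 + -75.342 = -549.86 kJ/kg
Q = ṁ·Δh = 101.8 kg/min × -549.86 kJ/kg = -55975 kJ/min
|Q| = 932.92 kW

Q_c = 933 kW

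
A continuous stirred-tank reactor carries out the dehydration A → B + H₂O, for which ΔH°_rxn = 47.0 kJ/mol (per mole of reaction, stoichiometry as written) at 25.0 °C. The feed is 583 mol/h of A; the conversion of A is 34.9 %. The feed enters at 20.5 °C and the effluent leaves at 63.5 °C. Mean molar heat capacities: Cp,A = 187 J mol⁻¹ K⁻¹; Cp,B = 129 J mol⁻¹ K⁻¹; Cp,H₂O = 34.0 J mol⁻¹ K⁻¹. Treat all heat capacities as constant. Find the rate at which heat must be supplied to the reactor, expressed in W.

Q_in = 3910 W

Extent of reaction ξ = 0.349 × 583 = 203.47 mol/h
Reaction term: ξ·ΔH°_rxn = 203.47 × 47.0 = 9562.9 kJ/h
Sensible, feed 20.5→25 °C: 490.59 kJ/h
Outlet flows (mol/h): A 379.53, B 203.47, H₂O 203.47
Sensible, products 25→63.5 °C: 4009.3 kJ/h
Q = ΔH = 14063 kJ/h = 3.9063 kW
Heat supplied = 3906.3 W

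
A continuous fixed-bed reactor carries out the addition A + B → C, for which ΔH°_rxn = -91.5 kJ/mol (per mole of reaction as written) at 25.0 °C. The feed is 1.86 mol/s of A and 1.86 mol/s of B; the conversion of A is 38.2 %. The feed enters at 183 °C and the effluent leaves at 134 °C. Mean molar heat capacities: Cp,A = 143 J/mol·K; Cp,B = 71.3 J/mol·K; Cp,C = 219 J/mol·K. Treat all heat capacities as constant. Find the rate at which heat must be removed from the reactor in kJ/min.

Extent of reaction ξ = 0.382 × 1.86 = 0.71052 mol/s
Reaction term: ξ·ΔH°_rxn = 0.71052 × -91.5 = -65.013 kJ/s
Sensible, feed 183→25 °C: -62.978 kJ/s
Outlet flows (mol/s): A 1.1495, B 1.1495, C 0.71052
Sensible, products 25→134 °C: 43.811 kJ/s
Q = ΔH = -84.18 kJ/s = -84.18 kW
Heat removed = 5050.8 kJ/min

Q_out = 5050 kJ/min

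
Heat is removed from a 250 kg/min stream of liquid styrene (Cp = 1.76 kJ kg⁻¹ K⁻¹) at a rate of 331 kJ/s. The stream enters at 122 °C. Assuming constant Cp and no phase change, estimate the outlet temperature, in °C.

Q = 331 kJ/s = 19860 kJ/min
ΔT = Q/(ṁ·Cp) = 19860/(250×1.76) = 45.136 K
T_out = 122 − 45.136 = 76.864 °C

T_out = 76.9 °C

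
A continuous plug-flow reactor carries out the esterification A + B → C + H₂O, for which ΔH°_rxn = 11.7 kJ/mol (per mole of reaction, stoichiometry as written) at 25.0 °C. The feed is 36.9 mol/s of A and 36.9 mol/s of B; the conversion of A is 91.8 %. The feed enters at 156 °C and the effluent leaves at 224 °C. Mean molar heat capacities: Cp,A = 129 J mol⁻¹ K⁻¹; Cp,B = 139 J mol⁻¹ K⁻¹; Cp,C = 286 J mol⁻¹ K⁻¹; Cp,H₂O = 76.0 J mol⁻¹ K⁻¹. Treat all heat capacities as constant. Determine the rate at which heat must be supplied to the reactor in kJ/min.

Extent of reaction ξ = 0.918 × 36.9 = 33.874 mol/s
Reaction term: ξ·ΔH°_rxn = 33.874 × 11.7 = 396.33 kJ/s
Sensible, feed 156→25 °C: -1295.5 kJ/s
Outlet flows (mol/s): A 3.0258, B 3.0258, C 33.874, H₂O 33.874
Sensible, products 25→224 °C: 2601.6 kJ/s
Q = ΔH = 1702.4 kJ/s = 1702.4 kW
Heat supplied = 102150 kJ/min

Q_in = 102000 kJ/min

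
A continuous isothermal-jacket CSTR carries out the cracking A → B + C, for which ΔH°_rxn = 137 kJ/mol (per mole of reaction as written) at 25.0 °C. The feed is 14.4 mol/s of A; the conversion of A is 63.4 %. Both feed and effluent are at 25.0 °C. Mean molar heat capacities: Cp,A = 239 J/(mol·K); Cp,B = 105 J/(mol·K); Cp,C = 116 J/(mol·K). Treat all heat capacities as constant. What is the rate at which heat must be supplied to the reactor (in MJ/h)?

Q_in = 4500 MJ/h

Extent of reaction ξ = 0.634 × 14.4 = 9.1296 mol/s
Reaction term: ξ·ΔH°_rxn = 9.1296 × 137 = 1250.8 kJ/s
Q = ΔH = 1250.8 kJ/s = 1250.8 kW
Heat supplied = 4502.7 MJ/h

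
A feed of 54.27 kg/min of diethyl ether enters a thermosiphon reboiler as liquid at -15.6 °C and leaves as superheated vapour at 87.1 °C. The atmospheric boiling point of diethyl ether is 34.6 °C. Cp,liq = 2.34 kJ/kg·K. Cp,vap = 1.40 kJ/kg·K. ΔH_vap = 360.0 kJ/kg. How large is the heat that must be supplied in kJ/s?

liquid -15.6→34.6 °C: 117.47 kJ/kg
vaporisation at 34.6 °C: 360 kJ/kg
vapour 34.6→87.1 °C: 73.5 kJ/kg
Δh = 117.47 + 360 + 73.5 = 550.97 kJ/kg
Q = ṁ·Δh = 54.27 kg/min × 550.97 kJ/kg = 29901 kJ/min
|Q| = 498.35 kW

Q = 498 kJ/s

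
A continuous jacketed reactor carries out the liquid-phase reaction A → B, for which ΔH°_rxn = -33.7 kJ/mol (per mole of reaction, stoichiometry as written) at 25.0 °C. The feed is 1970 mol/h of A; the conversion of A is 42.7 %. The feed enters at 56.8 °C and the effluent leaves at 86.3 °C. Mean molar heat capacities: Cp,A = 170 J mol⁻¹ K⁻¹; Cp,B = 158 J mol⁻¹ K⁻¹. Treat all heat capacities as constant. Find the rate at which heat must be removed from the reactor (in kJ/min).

Q_out = 318 kJ/min

Extent of reaction ξ = 0.427 × 1970 = 841.19 mol/h
Reaction term: ξ·ΔH°_rxn = 841.19 × -33.7 = -28348 kJ/h
Sensible, feed 56.8→25 °C: -10650 kJ/h
Outlet flows (mol/h): A 1128.8, B 841.19
Sensible, products 25→86.3 °C: 19911 kJ/h
Q = ΔH = -19087 kJ/h = -5.302 kW
Heat removed = 318.12 kJ/min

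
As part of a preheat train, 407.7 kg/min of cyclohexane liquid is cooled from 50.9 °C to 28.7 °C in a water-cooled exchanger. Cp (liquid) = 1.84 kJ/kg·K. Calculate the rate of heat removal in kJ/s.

Q = ṁ·Cp·ΔT = 407.7 × 1.84 × (28.7 − 50.9) = -16654 kJ/min
Converting: 16654 / 60 s = 277.56 kW

Q_c = 278 kJ/s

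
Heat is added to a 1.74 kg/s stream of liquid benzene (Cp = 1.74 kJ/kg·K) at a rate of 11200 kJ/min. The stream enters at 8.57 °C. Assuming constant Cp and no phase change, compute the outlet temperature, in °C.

T_out = 70.2 °C

Q = 11200 kJ/min = 186.67 kJ/s
ΔT = Q/(ṁ·Cp) = 186.67/(1.74×1.74) = 61.655 K
T_out = 8.57 + 61.655 = 70.225 °C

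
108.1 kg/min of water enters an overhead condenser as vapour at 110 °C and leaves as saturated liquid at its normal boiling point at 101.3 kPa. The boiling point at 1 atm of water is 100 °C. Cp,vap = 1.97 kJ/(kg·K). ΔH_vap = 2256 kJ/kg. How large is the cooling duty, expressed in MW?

Q_c = 4.10 MW

vapour 110→100 °C: -19.7 kJ/kg
condensation at 100 °C: -2256 kJ/kg
Δh = -19.7 + -2256 = -2275.7 kJ/kg
Q = ṁ·Δh = 108.1 kg/min × -2275.7 kJ/kg = -246000 kJ/min
|Q| = 4100.1 kW = 4.1001 MW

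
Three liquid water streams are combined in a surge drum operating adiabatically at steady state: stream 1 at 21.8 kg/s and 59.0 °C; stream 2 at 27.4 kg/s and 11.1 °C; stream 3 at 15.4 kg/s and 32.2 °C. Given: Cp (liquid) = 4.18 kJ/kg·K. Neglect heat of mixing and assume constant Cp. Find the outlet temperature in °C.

T_out = 32.3 °C

Energy balance with Q = 0: Σ ṁᵢCp,ᵢ(T_out − Tᵢ) = 0
Σ ṁᵢCp,ᵢTᵢ = 21.8×4.18×59.0 + 27.4×4.18×11.1 + 15.4×4.18×32.2 = 8720.4
Σ ṁᵢCp,ᵢ = 21.8×4.18 + 27.4×4.18 + 15.4×4.18 = 270.03
T_out = 8720.4 / 270.03 = 32.294 °C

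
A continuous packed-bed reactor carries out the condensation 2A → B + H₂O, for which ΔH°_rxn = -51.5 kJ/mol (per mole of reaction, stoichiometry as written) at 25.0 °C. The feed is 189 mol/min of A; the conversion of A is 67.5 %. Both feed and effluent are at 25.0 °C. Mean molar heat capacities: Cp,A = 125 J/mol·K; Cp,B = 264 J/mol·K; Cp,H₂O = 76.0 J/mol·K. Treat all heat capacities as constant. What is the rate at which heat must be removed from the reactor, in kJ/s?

Q_out = 54.8 kJ/s

Extent of reaction ξ = 0.675 × 189 / 2 = 63.788 mol/min
Reaction term: ξ·ΔH°_rxn = 63.788 × -51.5 = -3285.1 kJ/min
Q = ΔH = -3285.1 kJ/min = -54.751 kW
Heat removed = 54.751 kJ/s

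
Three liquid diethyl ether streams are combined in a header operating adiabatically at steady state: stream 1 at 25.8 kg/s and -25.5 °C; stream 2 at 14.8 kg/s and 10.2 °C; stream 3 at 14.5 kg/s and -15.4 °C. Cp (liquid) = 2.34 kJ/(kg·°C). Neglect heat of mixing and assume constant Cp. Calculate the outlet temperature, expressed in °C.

T_out = -13.3 °C

Adiabatic, steady state ⇒ Σ ṁᵢCp,ᵢ(T_out − Tᵢ) = 0
T_out = Σ ṁᵢCp,ᵢTᵢ / Σ ṁᵢCp,ᵢ
      = -1708.8 / 128.93 = -13.253 °C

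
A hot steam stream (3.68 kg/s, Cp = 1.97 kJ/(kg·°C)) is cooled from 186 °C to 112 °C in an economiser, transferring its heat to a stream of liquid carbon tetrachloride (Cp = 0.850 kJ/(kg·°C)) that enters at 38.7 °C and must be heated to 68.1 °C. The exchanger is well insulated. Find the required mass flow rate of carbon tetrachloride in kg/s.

Heat released by hot stream: Q = 3.68 × 1.97 × (186 − 112) = 536.47 kJ/s
Energy balance on cold side (adiabatic exchanger): Q = ṁ_c·Cp_c·(T_c,out − T_c,in)
ṁ_c = 536.47 / [0.850 × (68.1 − 38.7)] = 21.467 kg/s

ṁ_c = 21.5 kg/s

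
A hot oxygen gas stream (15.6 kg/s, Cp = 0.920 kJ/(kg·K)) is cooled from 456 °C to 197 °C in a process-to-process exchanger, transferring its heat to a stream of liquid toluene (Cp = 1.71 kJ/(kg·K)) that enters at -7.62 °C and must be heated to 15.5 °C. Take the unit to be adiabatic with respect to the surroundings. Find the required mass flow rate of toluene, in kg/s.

ṁ_c = 94.0 kg/s

Heat released by hot stream: Q = 15.6 × 0.920 × (456 − 197) = 3717.2 kJ/s
Energy balance on cold side (adiabatic exchanger): Q = ṁ_c·Cp_c·(T_c,out − T_c,in)
ṁ_c = 3717.2 / [1.71 × (15.5 − -7.62)] = 94.022 kg/s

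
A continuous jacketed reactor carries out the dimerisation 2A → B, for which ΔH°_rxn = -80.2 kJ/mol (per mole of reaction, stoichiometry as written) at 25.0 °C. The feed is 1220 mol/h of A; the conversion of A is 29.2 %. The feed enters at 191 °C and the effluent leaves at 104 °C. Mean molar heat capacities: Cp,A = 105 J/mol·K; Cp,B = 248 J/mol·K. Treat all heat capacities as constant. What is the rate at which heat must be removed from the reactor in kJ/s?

Q_out = 6.92 kJ/s

Extent of reaction ξ = 0.292 × 1220 / 2 = 178.12 mol/h
Reaction term: ξ·ΔH°_rxn = 178.12 × -80.2 = -14285 kJ/h
Sensible, feed 191→25 °C: -21265 kJ/h
Outlet flows (mol/h): A 863.76, B 178.12
Sensible, products 25→104 °C: 10655 kJ/h
Q = ΔH = -24895 kJ/h = -6.9153 kW
Heat removed = 6.9153 kJ/s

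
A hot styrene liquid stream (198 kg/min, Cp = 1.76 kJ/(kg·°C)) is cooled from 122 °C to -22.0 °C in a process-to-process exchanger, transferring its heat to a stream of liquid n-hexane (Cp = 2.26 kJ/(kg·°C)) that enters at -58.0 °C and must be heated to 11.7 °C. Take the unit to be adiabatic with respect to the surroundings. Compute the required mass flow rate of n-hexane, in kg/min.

ṁ_c = 319 kg/min

Heat released by hot stream: Q = 198 × 1.76 × (122 − -22.0) = 50181 kJ/min
Energy balance on cold side (adiabatic exchanger): Q = ṁ_c·Cp_c·(T_c,out − T_c,in)
ṁ_c = 50181 / [2.26 × (11.7 − -58.0)] = 318.57 kg/min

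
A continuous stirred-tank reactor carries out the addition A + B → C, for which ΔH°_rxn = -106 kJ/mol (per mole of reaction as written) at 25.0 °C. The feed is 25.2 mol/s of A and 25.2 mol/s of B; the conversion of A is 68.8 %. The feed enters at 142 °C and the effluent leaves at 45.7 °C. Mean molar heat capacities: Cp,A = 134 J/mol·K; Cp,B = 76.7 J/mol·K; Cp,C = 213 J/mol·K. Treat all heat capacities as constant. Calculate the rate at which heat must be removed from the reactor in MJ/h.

Extent of reaction ξ = 0.688 × 25.2 = 17.338 mol/s
Reaction term: ξ·ΔH°_rxn = 17.338 × -106 = -1837.8 kJ/s
Sensible, feed 142→25 °C: -621.23 kJ/s
Outlet flows (mol/s): A 7.8624, B 7.8624, C 17.338
Sensible, products 25→45.7 °C: 110.73 kJ/s
Q = ΔH = -2348.3 kJ/s = -2348.3 kW
Heat removed = 8453.8 MJ/h

Q_out = 8450 MJ/h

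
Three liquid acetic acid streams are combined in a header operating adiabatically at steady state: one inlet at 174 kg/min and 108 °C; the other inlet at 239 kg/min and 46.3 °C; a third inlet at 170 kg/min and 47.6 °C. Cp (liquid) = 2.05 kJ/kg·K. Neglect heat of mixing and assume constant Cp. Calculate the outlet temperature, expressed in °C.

No heat crosses the boundary, so H_out = H_in.
Σ ṁᵢCp,ᵢTᵢ = 174×2.05×108 + 239×2.05×46.3 + 170×2.05×47.6 = 77797
Σ ṁᵢCp,ᵢ = 174×2.05 + 239×2.05 + 170×2.05 = 1195.1
T_out = 77797 / 1195.1 = 65.094 °C

T_out = 65.1 °C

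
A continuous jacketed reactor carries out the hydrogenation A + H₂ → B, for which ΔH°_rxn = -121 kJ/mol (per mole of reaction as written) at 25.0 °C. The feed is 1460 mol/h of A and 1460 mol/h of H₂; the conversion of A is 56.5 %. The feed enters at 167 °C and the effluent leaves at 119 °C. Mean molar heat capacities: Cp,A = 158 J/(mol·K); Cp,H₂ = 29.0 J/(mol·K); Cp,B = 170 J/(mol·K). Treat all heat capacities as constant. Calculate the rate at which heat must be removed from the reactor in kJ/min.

Extent of reaction ξ = 0.565 × 1460 = 824.9 mol/h
Reaction term: ξ·ΔH°_rxn = 824.9 × -121 = -99813 kJ/h
Sensible, feed 167→25 °C: -38769 kJ/h
Outlet flows (mol/h): A 635.1, H₂ 635.1, B 824.9
Sensible, products 25→119 °C: 24346 kJ/h
Q = ΔH = -114240 kJ/h = -31.732 kW
Heat removed = 1903.9 kJ/min

Q_out = 1900 kJ/min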